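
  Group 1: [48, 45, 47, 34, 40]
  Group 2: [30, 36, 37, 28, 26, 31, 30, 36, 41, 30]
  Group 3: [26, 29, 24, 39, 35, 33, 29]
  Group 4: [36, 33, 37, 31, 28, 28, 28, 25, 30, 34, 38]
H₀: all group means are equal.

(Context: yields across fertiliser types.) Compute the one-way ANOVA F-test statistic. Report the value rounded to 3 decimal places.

Group means [42.80, 32.50, 30.71, 31.64], grand mean 33.394
SSB = Σnᵢ(x̄ᵢ−x̄)² = 534.605; SSW = ΣΣ(x−x̄ᵢ)² = 683.274
MSB = 534.605/3 = 178.2016; MSW = 683.274/29 = 23.5612
F = MSB/MSW = 7.5634
df = (3, 29)

test statistic = 7.563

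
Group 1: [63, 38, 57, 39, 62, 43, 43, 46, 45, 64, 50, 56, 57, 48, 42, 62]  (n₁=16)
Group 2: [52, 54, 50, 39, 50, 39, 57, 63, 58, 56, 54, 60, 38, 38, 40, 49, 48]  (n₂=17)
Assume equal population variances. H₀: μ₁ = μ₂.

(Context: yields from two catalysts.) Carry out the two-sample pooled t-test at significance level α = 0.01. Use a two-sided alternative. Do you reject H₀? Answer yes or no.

x̄₁=50.938, s₁=9.110, n₁=16
x̄₂=49.706, s₂=8.244, n₂=17
s_p² = [15·9.110² + 16·8.244²]/31 = 75.2409
SE = √(s_p²·(1/16+1/17)) = 3.0213
t = (50.938−49.706)/3.0213 = 0.4076
df = 31
p-value (two-sided) = 0.68634
At α=0.01: p ≥ α → fail to reject H₀

reject H₀: no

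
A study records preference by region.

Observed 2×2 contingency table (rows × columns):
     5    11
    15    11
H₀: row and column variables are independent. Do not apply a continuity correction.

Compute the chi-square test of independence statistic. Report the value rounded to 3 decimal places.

test statistic = 2.776

Row totals [16, 26], col totals [20, 22], n=42
χ² = (5−7.62)²/7.62 + (11−8.38)²/8.38 + (15−12.38)²/12.38 + (11−13.62)²/13.62 = 2.7764
df = 1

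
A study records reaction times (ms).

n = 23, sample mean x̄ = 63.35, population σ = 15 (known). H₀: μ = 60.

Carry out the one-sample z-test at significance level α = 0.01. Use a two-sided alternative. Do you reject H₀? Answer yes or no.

reject H₀: no

SE = σ/√n = 15/√23 = 3.1277
z = (x̄−μ₀)/SE = (63.35−60)/3.1277 = 1.0711
p-value (two-sided) = 0.28414
At α=0.01: p ≥ α → fail to reject H₀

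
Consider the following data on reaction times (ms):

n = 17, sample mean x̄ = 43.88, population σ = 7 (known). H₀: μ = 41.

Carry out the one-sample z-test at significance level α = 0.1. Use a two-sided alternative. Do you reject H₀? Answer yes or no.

reject H₀: yes

SE = σ/√n = 7/√17 = 1.6977
z = (x̄−μ₀)/SE = (43.88−41)/1.6977 = 1.6964
p-value (two-sided) = 0.08982
At α=0.1: p < α → reject H₀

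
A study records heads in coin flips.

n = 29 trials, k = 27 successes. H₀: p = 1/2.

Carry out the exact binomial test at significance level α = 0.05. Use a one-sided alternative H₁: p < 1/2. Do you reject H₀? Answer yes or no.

reject H₀: no

Exact binomial: n=29, k=27, p₀=1/2=0.5000
P(X≤27) from Σ C(n,i)·p₀^i·(1−p₀)^(n−i)
p-value (one-sided, H₁ less) = 1.00000
At α=0.05: p ≥ α → fail to reject H₀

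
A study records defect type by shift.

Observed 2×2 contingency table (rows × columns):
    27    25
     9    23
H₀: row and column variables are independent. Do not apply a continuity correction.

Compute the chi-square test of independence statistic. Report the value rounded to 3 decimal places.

Row totals [52, 32], col totals [36, 48], n=84
χ² = (27−22.29)²/22.29 + (25−29.71)²/29.71 + (9−13.71)²/13.71 + (23−18.29)²/18.29 = 4.5811
df = 1

test statistic = 4.581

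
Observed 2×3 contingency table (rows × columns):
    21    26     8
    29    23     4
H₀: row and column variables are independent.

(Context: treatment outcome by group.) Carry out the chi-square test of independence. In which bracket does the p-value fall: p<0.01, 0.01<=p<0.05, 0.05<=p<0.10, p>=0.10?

p-value bracket: p>=0.10

Row totals [55, 56], col totals [50, 49, 12], n=111
χ² = (21−24.77)²/24.77 + (26−24.28)²/24.28 + (8−5.95)²/5.95 + (29−25.23)²/25.23 + (23−24.72)²/24.72 + (4−6.05)²/6.05 = 2.7882
df = 2
p-value (upper-tail) = 0.24805
→ bracket: p>=0.10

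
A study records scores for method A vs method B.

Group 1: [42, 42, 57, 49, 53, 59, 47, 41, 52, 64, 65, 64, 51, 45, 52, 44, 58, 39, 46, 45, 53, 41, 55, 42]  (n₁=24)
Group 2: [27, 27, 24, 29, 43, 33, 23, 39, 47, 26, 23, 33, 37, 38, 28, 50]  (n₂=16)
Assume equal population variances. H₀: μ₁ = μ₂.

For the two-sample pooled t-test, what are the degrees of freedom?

degrees of freedom = 38

df = n₁ + n₂ − 2 = 24 + 16 − 2 = 38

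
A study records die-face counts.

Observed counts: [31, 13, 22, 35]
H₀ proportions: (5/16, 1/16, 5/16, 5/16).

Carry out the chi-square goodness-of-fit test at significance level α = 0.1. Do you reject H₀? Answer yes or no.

n = 101; E_i = n·p_i = [31.56, 6.31, 31.56, 31.56]
χ² = (31−31.56)²/31.56 + (13−6.31)²/6.31 + (22−31.56)²/31.56 + (35−31.56)²/31.56 = 10.3663
df = 3
p-value (upper-tail) = 0.01570
At α=0.1: p < α → reject H₀

reject H₀: yes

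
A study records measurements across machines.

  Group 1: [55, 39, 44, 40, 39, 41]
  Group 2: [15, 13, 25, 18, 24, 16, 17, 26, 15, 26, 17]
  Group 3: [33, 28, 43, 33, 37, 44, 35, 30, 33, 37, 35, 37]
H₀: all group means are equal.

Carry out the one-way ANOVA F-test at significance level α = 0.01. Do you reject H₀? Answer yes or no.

Group means [43.00, 19.27, 35.42], grand mean 30.862
SSB = Σnᵢ(x̄ᵢ−x̄)² = 2610.350; SSW = ΣΣ(x−x̄ᵢ)² = 675.098
MSB = 2610.350/2 = 1305.1749; MSW = 675.098/26 = 25.9653
F = MSB/MSW = 50.2661
df = (2, 26)
p-value (upper-tail) = 0.00000
At α=0.01: p < α → reject H₀

reject H₀: yes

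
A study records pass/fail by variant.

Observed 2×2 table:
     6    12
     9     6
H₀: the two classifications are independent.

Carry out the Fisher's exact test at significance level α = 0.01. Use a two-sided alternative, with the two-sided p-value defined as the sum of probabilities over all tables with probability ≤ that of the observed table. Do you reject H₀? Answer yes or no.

reject H₀: no

Margins: r₁=18, r₂=15, c₁=15, c₂=18, n=33
p_obs = C(18,6)·C(15,9)/C(33,15); sum pmf over tables with pmf ≤ p_obs
p-value (two-sided) = 0.16973
At α=0.01: p ≥ α → fail to reject H₀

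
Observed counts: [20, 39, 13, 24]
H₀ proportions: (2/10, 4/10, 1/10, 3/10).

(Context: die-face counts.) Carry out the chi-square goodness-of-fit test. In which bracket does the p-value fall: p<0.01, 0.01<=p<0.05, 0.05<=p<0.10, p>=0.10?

n = 96; E_i = n·p_i = [19.20, 38.40, 9.60, 28.80]
χ² = (20−19.20)²/19.20 + (39−38.40)²/38.40 + (13−9.60)²/9.60 + (24−28.80)²/28.80 = 2.0469
df = 3
p-value (upper-tail) = 0.56273
→ bracket: p>=0.10

p-value bracket: p>=0.10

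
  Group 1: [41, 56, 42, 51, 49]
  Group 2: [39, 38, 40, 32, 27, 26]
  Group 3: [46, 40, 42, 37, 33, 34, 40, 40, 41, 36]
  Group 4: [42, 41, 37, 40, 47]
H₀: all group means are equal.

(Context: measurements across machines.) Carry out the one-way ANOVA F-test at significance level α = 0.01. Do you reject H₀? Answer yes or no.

reject H₀: yes

Group means [47.80, 33.67, 38.90, 41.40], grand mean 39.885
SSB = Σnᵢ(x̄ᵢ−x̄)² = 566.421; SSW = ΣΣ(x−x̄ᵢ)² = 544.233
MSB = 566.421/3 = 188.8068; MSW = 544.233/22 = 24.7379
F = MSB/MSW = 7.6323
df = (3, 22)
p-value (upper-tail) = 0.00112
At α=0.01: p < α → reject H₀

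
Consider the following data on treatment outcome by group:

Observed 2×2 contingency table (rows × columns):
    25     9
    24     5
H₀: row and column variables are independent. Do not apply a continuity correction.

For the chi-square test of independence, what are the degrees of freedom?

df = (r−1)(c−1) = (2−1)·(2−1) = 1

degrees of freedom = 1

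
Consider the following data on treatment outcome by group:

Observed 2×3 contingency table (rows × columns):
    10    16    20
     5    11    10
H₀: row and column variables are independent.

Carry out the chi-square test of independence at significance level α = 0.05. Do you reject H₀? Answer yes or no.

reject H₀: no

Row totals [46, 26], col totals [15, 27, 30], n=72
χ² = (10−9.58)²/9.58 + (16−17.25)²/17.25 + (20−19.17)²/19.17 + (5−5.42)²/5.42 + (11−9.75)²/9.75 + (10−10.83)²/10.83 = 0.4013
df = 2
p-value (upper-tail) = 0.81818
At α=0.05: p ≥ α → fail to reject H₀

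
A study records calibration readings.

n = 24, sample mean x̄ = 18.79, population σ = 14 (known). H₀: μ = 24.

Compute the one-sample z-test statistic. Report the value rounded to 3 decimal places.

test statistic = -1.823

SE = σ/√n = 14/√24 = 2.8577
z = (x̄−μ₀)/SE = (18.79−24)/2.8577 = -1.8231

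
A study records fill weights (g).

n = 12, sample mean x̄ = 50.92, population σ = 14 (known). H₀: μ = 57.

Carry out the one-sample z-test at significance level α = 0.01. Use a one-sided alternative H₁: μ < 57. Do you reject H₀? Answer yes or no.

reject H₀: no

SE = σ/√n = 14/√12 = 4.0415
z = (x̄−μ₀)/SE = (50.92−57)/4.0415 = -1.5044
p-value (one-sided, H₁ less) = 0.06624
At α=0.01: p ≥ α → fail to reject H₀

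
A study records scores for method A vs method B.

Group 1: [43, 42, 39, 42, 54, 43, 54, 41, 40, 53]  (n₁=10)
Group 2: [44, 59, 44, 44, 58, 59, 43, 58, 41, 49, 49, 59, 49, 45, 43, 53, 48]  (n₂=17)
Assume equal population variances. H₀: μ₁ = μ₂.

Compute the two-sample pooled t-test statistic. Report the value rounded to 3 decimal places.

test statistic = -1.804

x̄₁=45.100, s₁=6.045, n₁=10
x̄₂=49.706, s₂=6.603, n₂=17
s_p² = [9·6.045² + 16·6.603²]/25 = 41.0572
SE = √(s_p²·(1/10+1/17)) = 2.5536
t = (45.100−49.706)/2.5536 = -1.8037
df = 25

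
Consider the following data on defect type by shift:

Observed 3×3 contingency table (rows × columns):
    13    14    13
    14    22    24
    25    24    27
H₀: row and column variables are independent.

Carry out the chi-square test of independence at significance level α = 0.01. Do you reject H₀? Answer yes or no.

Row totals [40, 60, 76], col totals [52, 60, 64], n=176
χ² = (13−11.82)²/11.82 + (14−13.64)²/13.64 + (13−14.55)²/14.55 + (14−17.73)²/17.73 + (22−20.45)²/20.45 + (24−21.82)²/21.82 + (25−22.45)²/22.45 + (24−25.91)²/25.91 + (27−27.64)²/27.64 = 1.8546
df = 4
p-value (upper-tail) = 0.76248
At α=0.01: p ≥ α → fail to reject H₀

reject H₀: no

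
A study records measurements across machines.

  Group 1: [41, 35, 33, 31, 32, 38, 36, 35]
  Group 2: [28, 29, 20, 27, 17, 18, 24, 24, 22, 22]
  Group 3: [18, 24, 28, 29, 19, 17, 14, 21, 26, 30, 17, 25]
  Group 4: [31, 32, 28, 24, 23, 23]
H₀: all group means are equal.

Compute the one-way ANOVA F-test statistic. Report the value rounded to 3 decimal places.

Group means [35.12, 23.10, 22.33, 26.83], grand mean 26.139
SSB = Σnᵢ(x̄ᵢ−x̄)² = 915.031; SSW = ΣΣ(x−x̄ᵢ)² = 625.275
MSB = 915.031/3 = 305.0102; MSW = 625.275/32 = 19.5398
F = MSB/MSW = 15.6097
df = (3, 32)

test statistic = 15.610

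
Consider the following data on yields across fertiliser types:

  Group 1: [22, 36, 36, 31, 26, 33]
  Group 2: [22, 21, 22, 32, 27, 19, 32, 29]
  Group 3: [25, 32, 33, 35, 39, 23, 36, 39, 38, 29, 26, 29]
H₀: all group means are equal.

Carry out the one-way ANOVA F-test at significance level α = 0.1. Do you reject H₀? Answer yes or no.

Group means [30.67, 25.50, 32.00], grand mean 29.692
SSB = Σnᵢ(x̄ᵢ−x̄)² = 210.205; SSW = ΣΣ(x−x̄ᵢ)² = 689.333
MSB = 210.205/2 = 105.1026; MSW = 689.333/23 = 29.9710
F = MSB/MSW = 3.5068
df = (2, 23)
p-value (upper-tail) = 0.04685
At α=0.1: p < α → reject H₀

reject H₀: yes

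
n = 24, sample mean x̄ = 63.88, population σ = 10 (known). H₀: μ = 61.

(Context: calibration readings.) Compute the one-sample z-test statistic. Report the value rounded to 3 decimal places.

test statistic = 1.411

SE = σ/√n = 10/√24 = 2.0412
z = (x̄−μ₀)/SE = (63.88−61)/2.0412 = 1.4109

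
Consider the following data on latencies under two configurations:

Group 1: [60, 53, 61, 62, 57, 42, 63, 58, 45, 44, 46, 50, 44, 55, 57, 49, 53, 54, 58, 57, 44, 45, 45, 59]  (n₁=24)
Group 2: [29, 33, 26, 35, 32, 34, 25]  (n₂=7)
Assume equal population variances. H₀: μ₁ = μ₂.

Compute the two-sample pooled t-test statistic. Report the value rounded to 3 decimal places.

x̄₁=52.542, s₁=6.782, n₁=24
x̄₂=30.571, s₂=3.952, n₂=7
s_p² = [23·6.782² + 6·3.952²]/29 = 39.7128
SE = √(s_p²·(1/24+1/7)) = 2.7070
t = (52.542−30.571)/2.7070 = 8.1160
df = 29

test statistic = 8.116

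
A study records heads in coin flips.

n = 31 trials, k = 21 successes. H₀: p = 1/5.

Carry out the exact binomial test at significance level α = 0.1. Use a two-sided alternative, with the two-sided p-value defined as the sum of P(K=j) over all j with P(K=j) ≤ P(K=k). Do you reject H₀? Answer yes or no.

Exact binomial: n=31, k=21, p₀=1/5=0.2000
P(X=j) = C(n,j)·p₀^j·(1−p₀)^(n−j); p = Σ P(X=j) over j with P(X=j) ≤ P(X=21)
p-value (two-sided) = 0.00000
At α=0.1: p < α → reject H₀

reject H₀: yes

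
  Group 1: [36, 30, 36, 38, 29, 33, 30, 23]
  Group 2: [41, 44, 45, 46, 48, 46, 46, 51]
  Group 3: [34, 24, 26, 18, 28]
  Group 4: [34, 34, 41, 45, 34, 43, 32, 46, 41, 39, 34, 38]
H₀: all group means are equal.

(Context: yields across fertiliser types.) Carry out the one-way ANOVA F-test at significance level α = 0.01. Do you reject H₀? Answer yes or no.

Group means [31.88, 45.88, 26.00, 38.42], grand mean 36.758
SSB = Σnᵢ(x̄ᵢ−x̄)² = 1467.394; SSW = ΣΣ(x−x̄ᵢ)² = 616.667
MSB = 1467.394/3 = 489.1313; MSW = 616.667/29 = 21.2644
F = MSB/MSW = 23.0024
df = (3, 29)
p-value (upper-tail) = 0.00000
At α=0.01: p < α → reject H₀

reject H₀: yes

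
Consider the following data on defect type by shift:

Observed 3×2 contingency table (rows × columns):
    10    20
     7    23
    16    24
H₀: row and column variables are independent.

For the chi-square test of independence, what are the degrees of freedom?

df = (r−1)(c−1) = (3−1)·(2−1) = 2

degrees of freedom = 2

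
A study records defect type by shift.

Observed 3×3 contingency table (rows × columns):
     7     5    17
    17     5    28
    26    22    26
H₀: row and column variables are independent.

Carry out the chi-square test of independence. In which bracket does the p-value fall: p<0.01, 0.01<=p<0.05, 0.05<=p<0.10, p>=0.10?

p-value bracket: 0.01<=p<0.05

Row totals [29, 50, 74], col totals [50, 32, 71], n=153
χ² = (7−9.48)²/9.48 + (5−6.07)²/6.07 + (17−13.46)²/13.46 + (17−16.34)²/16.34 + (5−10.46)²/10.46 + (28−23.20)²/23.20 + (26−24.18)²/24.18 + (22−15.48)²/15.48 + (26−34.34)²/34.34 = 10.5449
df = 4
p-value (upper-tail) = 0.03218
→ bracket: 0.01<=p<0.05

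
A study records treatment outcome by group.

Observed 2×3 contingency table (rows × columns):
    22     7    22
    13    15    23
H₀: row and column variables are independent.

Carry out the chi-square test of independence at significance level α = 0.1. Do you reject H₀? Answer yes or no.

Row totals [51, 51], col totals [35, 22, 45], n=102
χ² = (22−17.50)²/17.50 + (7−11.00)²/11.00 + (22−22.50)²/22.50 + (13−17.50)²/17.50 + (15−11.00)²/11.00 + (23−22.50)²/22.50 = 5.2456
df = 2
p-value (upper-tail) = 0.07260
At α=0.1: p < α → reject H₀

reject H₀: yes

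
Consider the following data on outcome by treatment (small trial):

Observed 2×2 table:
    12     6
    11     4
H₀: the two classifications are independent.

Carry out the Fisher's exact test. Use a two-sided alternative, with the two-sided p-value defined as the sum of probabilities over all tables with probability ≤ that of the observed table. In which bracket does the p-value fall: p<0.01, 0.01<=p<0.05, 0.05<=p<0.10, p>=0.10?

p-value bracket: p>=0.10

Margins: r₁=18, r₂=15, c₁=23, c₂=10, n=33
p_obs = C(18,12)·C(15,11)/C(33,23); sum pmf over tables with pmf ≤ p_obs
p-value (two-sided) = 0.72202
→ bracket: p>=0.10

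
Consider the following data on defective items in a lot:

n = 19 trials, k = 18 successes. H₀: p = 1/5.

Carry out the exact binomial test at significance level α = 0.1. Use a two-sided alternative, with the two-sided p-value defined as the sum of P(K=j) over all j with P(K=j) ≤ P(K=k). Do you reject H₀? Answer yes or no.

Exact binomial: n=19, k=18, p₀=1/5=0.2000
P(X=j) = C(n,j)·p₀^j·(1−p₀)^(n−j); p = Σ P(X=j) over j with P(X=j) ≤ P(X=18)
p-value (two-sided) = 0.00000
At α=0.1: p < α → reject H₀

reject H₀: yes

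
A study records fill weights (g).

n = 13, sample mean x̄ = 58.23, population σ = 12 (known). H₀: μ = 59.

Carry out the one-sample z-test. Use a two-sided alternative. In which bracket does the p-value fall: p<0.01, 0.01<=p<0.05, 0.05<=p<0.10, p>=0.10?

p-value bracket: p>=0.10

SE = σ/√n = 12/√13 = 3.3282
z = (x̄−μ₀)/SE = (58.23−59)/3.3282 = -0.2314
p-value (two-sided) = 0.81704
→ bracket: p>=0.10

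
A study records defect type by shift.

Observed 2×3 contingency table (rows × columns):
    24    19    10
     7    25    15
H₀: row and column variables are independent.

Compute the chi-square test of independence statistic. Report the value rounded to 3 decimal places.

Row totals [53, 47], col totals [31, 44, 25], n=100
χ² = (24−16.43)²/16.43 + (19−23.32)²/23.32 + (10−13.25)²/13.25 + (7−14.57)²/14.57 + (25−20.68)²/20.68 + (15−11.75)²/11.75 = 10.8197
df = 2

test statistic = 10.820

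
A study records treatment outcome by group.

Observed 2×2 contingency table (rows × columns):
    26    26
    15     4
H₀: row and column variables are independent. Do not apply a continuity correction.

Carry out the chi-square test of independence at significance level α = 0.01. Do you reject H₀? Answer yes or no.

Row totals [52, 19], col totals [41, 30], n=71
χ² = (26−30.03)²/30.03 + (26−21.97)²/21.97 + (15−10.97)²/10.97 + (4−8.03)²/8.03 = 4.7789
df = 1
p-value (upper-tail) = 0.02881
At α=0.01: p ≥ α → fail to reject H₀

reject H₀: no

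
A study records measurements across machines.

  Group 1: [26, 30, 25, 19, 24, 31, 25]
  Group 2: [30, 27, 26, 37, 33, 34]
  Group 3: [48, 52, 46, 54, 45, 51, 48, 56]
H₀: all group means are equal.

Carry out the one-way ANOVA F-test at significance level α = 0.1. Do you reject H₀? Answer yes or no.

Group means [25.71, 31.17, 50.00], grand mean 36.524
SSB = Σnᵢ(x̄ᵢ−x̄)² = 2442.976; SSW = ΣΣ(x−x̄ᵢ)² = 292.262
MSB = 2442.976/2 = 1221.4881; MSW = 292.262/18 = 16.2368
F = MSB/MSW = 75.2297
df = (2, 18)
p-value (upper-tail) = 0.00000
At α=0.1: p < α → reject H₀

reject H₀: yes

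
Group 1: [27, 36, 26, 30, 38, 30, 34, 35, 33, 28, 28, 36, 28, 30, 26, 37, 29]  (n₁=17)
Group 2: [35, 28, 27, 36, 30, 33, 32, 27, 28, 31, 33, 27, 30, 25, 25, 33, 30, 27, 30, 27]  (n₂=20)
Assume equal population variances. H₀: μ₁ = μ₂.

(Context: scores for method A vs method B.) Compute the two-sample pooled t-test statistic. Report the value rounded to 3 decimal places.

x̄₁=31.235, s₁=4.055, n₁=17
x̄₂=29.700, s₂=3.197, n₂=20
s_p² = [16·4.055² + 19·3.197²]/35 = 13.0645
SE = √(s_p²·(1/17+1/20)) = 1.1924
t = (31.235−29.700)/1.1924 = 1.2876
df = 35

test statistic = 1.288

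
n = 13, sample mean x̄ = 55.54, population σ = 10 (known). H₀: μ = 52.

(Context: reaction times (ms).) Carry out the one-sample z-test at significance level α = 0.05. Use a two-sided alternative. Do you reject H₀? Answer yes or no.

SE = σ/√n = 10/√13 = 2.7735
z = (x̄−μ₀)/SE = (55.54−52)/2.7735 = 1.2764
p-value (two-sided) = 0.20183
At α=0.05: p ≥ α → fail to reject H₀

reject H₀: no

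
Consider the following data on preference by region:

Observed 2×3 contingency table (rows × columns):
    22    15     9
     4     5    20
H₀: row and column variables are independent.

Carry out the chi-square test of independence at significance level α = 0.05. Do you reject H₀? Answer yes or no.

Row totals [46, 29], col totals [26, 20, 29], n=75
χ² = (22−15.95)²/15.95 + (15−12.27)²/12.27 + (9−17.79)²/17.79 + (4−10.05)²/10.05 + (5−7.73)²/7.73 + (20−11.21)²/11.21 = 18.7436
df = 2
p-value (upper-tail) = 0.00009
At α=0.05: p < α → reject H₀

reject H₀: yes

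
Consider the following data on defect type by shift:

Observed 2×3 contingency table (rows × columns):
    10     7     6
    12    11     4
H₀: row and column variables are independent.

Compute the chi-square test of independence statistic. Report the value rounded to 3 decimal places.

Row totals [23, 27], col totals [22, 18, 10], n=50
χ² = (10−10.12)²/10.12 + (7−8.28)²/8.28 + (6−4.60)²/4.60 + (12−11.88)²/11.88 + (11−9.72)²/9.72 + (4−5.40)²/5.40 = 1.1581
df = 2

test statistic = 1.158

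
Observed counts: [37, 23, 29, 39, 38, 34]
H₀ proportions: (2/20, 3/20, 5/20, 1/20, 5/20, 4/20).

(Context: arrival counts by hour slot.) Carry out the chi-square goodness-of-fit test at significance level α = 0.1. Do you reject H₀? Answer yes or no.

n = 200; E_i = n·p_i = [20.00, 30.00, 50.00, 10.00, 50.00, 40.00]
χ² = (37−20.00)²/20.00 + (23−30.00)²/30.00 + (29−50.00)²/50.00 + (39−10.00)²/10.00 + (38−50.00)²/50.00 + (34−40.00)²/40.00 = 112.7833
df = 5
p-value (upper-tail) = 0.00000
At α=0.1: p < α → reject H₀

reject H₀: yes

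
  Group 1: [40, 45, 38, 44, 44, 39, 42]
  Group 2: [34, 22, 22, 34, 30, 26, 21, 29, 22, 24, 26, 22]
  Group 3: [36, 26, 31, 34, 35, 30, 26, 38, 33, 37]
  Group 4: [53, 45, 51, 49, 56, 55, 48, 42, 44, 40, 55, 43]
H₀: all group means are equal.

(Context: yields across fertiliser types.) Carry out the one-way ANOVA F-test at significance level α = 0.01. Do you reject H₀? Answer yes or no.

Group means [41.71, 26.00, 32.60, 48.42], grand mean 36.854
SSB = Σnᵢ(x̄ᵢ−x̄)² = 3364.377; SSW = ΣΣ(x−x̄ᵢ)² = 800.745
MSB = 3364.377/3 = 1121.4589; MSW = 800.745/37 = 21.6418
F = MSB/MSW = 51.8192
df = (3, 37)
p-value (upper-tail) = 0.00000
At α=0.01: p < α → reject H₀

reject H₀: yes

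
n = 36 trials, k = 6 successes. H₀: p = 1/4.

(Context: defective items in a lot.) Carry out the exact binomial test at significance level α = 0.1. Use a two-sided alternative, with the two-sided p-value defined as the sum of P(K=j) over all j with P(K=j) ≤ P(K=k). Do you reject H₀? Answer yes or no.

reject H₀: no

Exact binomial: n=36, k=6, p₀=1/4=0.2500
P(X=j) = C(n,j)·p₀^j·(1−p₀)^(n−j); p = Σ P(X=j) over j with P(X=j) ≤ P(X=6)
p-value (two-sided) = 0.33545
At α=0.1: p ≥ α → fail to reject H₀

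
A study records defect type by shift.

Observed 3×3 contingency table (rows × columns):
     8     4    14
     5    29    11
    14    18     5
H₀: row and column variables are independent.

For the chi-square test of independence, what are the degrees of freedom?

degrees of freedom = 4

df = (r−1)(c−1) = (3−1)·(3−1) = 4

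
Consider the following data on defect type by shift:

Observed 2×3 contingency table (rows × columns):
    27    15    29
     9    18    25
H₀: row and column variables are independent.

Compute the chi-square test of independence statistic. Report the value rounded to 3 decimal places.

test statistic = 6.796

Row totals [71, 52], col totals [36, 33, 54], n=123
χ² = (27−20.78)²/20.78 + (15−19.05)²/19.05 + (29−31.17)²/31.17 + (9−15.22)²/15.22 + (18−13.95)²/13.95 + (25−22.83)²/22.83 = 6.7962
df = 2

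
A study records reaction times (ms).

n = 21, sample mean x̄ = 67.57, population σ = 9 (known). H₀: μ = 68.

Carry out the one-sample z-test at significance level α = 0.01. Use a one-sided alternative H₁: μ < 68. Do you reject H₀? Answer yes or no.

reject H₀: no

SE = σ/√n = 9/√21 = 1.9640
z = (x̄−μ₀)/SE = (67.57−68)/1.9640 = -0.2189
p-value (one-sided, H₁ less) = 0.41335
At α=0.01: p ≥ α → fail to reject H₀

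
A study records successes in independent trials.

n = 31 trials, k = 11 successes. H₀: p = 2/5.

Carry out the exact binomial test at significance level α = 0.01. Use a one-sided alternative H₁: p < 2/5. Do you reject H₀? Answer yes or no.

reject H₀: no

Exact binomial: n=31, k=11, p₀=2/5=0.4000
P(X≤11) from Σ C(n,i)·p₀^i·(1−p₀)^(n−i)
p-value (one-sided, H₁ less) = 0.37524
At α=0.01: p ≥ α → fail to reject H₀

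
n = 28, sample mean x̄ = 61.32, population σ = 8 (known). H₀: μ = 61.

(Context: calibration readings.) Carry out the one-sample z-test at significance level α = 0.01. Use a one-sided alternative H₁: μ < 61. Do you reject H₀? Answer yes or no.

SE = σ/√n = 8/√28 = 1.5119
z = (x̄−μ₀)/SE = (61.32−61)/1.5119 = 0.2117
p-value (one-sided, H₁ less) = 0.58381
At α=0.01: p ≥ α → fail to reject H₀

reject H₀: no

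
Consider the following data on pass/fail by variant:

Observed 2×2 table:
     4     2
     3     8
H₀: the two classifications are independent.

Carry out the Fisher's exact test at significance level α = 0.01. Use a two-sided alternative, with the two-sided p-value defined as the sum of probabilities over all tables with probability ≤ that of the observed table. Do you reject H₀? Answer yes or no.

Margins: r₁=6, r₂=11, c₁=7, c₂=10, n=17
p_obs = C(6,4)·C(11,3)/C(17,7); sum pmf over tables with pmf ≤ p_obs
p-value (two-sided) = 0.16176
At α=0.01: p ≥ α → fail to reject H₀

reject H₀: no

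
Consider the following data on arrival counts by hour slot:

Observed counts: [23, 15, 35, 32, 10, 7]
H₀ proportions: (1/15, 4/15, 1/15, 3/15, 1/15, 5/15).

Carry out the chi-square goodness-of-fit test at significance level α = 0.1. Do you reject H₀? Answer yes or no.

reject H₀: yes

n = 122; E_i = n·p_i = [8.13, 32.53, 8.13, 24.40, 8.13, 40.67]
χ² = (23−8.13)²/8.13 + (15−32.53)²/32.53 + (35−8.13)²/8.13 + (32−24.40)²/24.40 + (10−8.13)²/8.13 + (7−40.67)²/40.67 = 156.0389
df = 5
p-value (upper-tail) = 0.00000
At α=0.1: p < α → reject H₀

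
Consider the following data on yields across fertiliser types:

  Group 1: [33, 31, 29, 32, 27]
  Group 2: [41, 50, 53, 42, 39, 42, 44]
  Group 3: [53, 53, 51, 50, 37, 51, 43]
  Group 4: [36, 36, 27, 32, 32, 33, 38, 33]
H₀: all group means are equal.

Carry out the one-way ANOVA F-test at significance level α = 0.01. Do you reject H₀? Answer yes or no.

Group means [30.40, 44.43, 48.29, 33.38], grand mean 39.556
SSB = Σnᵢ(x̄ᵢ−x̄)² = 1424.449; SSW = ΣΣ(x−x̄ᵢ)² = 478.218
MSB = 1424.449/3 = 474.8163; MSW = 478.218/23 = 20.7921
F = MSB/MSW = 22.8364
df = (3, 23)
p-value (upper-tail) = 0.00000
At α=0.01: p < α → reject H₀

reject H₀: yes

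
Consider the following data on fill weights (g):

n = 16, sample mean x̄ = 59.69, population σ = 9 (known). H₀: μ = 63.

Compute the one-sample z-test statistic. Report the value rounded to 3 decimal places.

SE = σ/√n = 9/√16 = 2.2500
z = (x̄−μ₀)/SE = (59.69−63)/2.2500 = -1.4711

test statistic = -1.471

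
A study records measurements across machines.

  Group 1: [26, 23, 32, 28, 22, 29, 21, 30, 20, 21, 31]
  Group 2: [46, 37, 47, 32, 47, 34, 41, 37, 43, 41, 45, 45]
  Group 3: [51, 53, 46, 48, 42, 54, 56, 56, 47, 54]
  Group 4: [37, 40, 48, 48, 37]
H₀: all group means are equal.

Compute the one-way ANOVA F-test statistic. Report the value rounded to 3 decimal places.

Group means [25.73, 41.25, 50.70, 42.00], grand mean 39.342
SSB = Σnᵢ(x̄ᵢ−x̄)² = 3408.021; SSW = ΣΣ(x−x̄ᵢ)² = 822.532
MSB = 3408.021/3 = 1136.0069; MSW = 822.532/34 = 24.1921
F = MSB/MSW = 46.9577
df = (3, 34)

test statistic = 46.958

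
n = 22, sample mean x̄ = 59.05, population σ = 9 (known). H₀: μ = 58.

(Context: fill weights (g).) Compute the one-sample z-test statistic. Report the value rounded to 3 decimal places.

SE = σ/√n = 9/√22 = 1.9188
z = (x̄−μ₀)/SE = (59.05−58)/1.9188 = 0.5472

test statistic = 0.547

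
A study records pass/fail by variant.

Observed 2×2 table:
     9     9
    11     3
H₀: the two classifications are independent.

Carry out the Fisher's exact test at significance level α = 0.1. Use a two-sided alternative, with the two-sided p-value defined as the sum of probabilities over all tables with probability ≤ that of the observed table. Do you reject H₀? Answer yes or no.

reject H₀: no

Margins: r₁=18, r₂=14, c₁=20, c₂=12, n=32
p_obs = C(18,9)·C(14,11)/C(32,20); sum pmf over tables with pmf ≤ p_obs
p-value (two-sided) = 0.14671
At α=0.1: p ≥ α → fail to reject H₀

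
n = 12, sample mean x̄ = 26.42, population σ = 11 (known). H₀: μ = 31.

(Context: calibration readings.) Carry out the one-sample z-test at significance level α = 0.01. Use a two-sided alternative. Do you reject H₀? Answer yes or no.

reject H₀: no

SE = σ/√n = 11/√12 = 3.1754
z = (x̄−μ₀)/SE = (26.42−31)/3.1754 = -1.4423
p-value (two-sided) = 0.14921
At α=0.01: p ≥ α → fail to reject H₀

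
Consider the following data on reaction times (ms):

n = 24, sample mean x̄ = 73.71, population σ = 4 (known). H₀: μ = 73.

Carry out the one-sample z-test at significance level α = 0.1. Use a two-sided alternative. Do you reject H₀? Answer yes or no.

SE = σ/√n = 4/√24 = 0.8165
z = (x̄−μ₀)/SE = (73.71−73)/0.8165 = 0.8696
p-value (two-sided) = 0.38454
At α=0.1: p ≥ α → fail to reject H₀

reject H₀: no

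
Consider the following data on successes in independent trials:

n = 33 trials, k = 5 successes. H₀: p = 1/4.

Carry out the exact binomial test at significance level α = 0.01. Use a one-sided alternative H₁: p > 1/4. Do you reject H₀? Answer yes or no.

reject H₀: no

Exact binomial: n=33, k=5, p₀=1/4=0.2500
P(X≥5) from Σ C(n,i)·p₀^i·(1−p₀)^(n−i)
p-value (one-sided, H₁ greater) = 0.94139
At α=0.01: p ≥ α → fail to reject H₀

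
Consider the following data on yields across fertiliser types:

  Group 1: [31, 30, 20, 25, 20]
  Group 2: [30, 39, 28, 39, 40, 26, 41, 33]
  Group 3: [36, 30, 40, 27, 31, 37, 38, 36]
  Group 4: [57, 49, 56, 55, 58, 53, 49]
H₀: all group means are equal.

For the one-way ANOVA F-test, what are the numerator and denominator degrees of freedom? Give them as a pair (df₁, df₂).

k = 4 groups, N = 28 total
df = (k−1, N−k) = (4−1, 28−4) = (3, 24)

degrees of freedom = [3, 24]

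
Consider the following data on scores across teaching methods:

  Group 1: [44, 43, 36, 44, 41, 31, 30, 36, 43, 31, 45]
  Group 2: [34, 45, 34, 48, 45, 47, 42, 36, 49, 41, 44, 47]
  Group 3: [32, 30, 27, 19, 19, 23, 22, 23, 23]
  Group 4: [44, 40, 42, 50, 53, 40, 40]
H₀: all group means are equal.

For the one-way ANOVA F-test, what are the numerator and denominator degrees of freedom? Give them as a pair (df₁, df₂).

k = 4 groups, N = 39 total
df = (k−1, N−k) = (4−1, 39−4) = (3, 35)

degrees of freedom = [3, 35]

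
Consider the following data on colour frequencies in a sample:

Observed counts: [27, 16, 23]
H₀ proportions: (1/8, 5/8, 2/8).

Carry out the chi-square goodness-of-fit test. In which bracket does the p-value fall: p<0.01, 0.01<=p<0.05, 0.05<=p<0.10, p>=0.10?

p-value bracket: p<0.01

n = 66; E_i = n·p_i = [8.25, 41.25, 16.50]
χ² = (27−8.25)²/8.25 + (16−41.25)²/41.25 + (23−16.50)²/16.50 = 60.6303
df = 2
p-value (upper-tail) = 0.00000
→ bracket: p<0.01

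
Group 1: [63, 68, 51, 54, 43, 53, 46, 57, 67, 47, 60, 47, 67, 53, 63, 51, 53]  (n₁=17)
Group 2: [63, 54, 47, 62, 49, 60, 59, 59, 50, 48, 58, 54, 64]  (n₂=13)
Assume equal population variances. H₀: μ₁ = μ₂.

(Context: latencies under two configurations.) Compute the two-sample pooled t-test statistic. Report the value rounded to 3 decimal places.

x̄₁=55.471, s₁=7.938, n₁=17
x̄₂=55.923, s₂=5.951, n₂=13
s_p² = [16·7.938² + 12·5.951²]/28 = 51.1842
SE = √(s_p²·(1/17+1/13)) = 2.6359
t = (55.471−55.923)/2.6359 = -0.1717
df = 28

test statistic = -0.172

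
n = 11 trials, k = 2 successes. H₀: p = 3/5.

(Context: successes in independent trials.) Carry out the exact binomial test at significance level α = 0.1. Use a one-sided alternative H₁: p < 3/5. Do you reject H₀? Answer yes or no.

Exact binomial: n=11, k=2, p₀=3/5=0.6000
P(X≤2) from Σ C(n,i)·p₀^i·(1−p₀)^(n−i)
p-value (one-sided, H₁ less) = 0.00592
At α=0.1: p < α → reject H₀

reject H₀: yes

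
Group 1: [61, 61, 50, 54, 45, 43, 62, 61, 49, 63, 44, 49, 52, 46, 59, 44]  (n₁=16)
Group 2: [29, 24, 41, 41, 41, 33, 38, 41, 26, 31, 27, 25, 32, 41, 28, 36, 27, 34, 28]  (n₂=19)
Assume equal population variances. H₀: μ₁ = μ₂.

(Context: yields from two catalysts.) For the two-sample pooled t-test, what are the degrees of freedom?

degrees of freedom = 33

df = n₁ + n₂ − 2 = 16 + 19 − 2 = 33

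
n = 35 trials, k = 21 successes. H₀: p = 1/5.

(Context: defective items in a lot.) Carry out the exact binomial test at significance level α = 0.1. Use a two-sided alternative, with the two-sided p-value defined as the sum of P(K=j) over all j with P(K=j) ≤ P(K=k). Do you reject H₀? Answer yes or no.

Exact binomial: n=35, k=21, p₀=1/5=0.2000
P(X=j) = C(n,j)·p₀^j·(1−p₀)^(n−j); p = Σ P(X=j) over j with P(X=j) ≤ P(X=21)
p-value (two-sided) = 0.00000
At α=0.1: p < α → reject H₀

reject H₀: yes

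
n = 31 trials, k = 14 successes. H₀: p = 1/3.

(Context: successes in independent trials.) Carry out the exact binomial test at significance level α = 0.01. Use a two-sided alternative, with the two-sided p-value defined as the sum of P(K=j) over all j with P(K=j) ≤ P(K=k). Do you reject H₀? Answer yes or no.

Exact binomial: n=31, k=14, p₀=1/3=0.3333
P(X=j) = C(n,j)·p₀^j·(1−p₀)^(n−j); p = Σ P(X=j) over j with P(X=j) ≤ P(X=14)
p-value (two-sided) = 0.18289
At α=0.01: p ≥ α → fail to reject H₀

reject H₀: no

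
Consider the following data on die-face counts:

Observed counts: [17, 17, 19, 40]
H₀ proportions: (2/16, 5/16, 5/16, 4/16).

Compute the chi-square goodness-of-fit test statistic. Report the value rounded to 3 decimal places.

n = 93; E_i = n·p_i = [11.62, 29.06, 29.06, 23.25]
χ² = (17−11.62)²/11.62 + (17−29.06)²/29.06 + (19−29.06)²/29.06 + (40−23.25)²/23.25 = 23.0430
df = 3

test statistic = 23.043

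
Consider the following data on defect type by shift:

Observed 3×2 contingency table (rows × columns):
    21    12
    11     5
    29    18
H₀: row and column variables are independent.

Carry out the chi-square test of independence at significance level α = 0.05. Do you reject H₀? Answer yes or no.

reject H₀: no

Row totals [33, 16, 47], col totals [61, 35], n=96
χ² = (21−20.97)²/20.97 + (12−12.03)²/12.03 + (11−10.17)²/10.17 + (5−5.83)²/5.83 + (29−29.86)²/29.86 + (18−17.14)²/17.14 = 0.2561
df = 2
p-value (upper-tail) = 0.87979
At α=0.05: p ≥ α → fail to reject H₀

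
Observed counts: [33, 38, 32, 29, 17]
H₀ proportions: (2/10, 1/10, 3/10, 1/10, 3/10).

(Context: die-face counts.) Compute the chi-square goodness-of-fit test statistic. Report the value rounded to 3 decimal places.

n = 149; E_i = n·p_i = [29.80, 14.90, 44.70, 14.90, 44.70]
χ² = (33−29.80)²/29.80 + (38−14.90)²/14.90 + (32−44.70)²/44.70 + (29−14.90)²/14.90 + (17−44.70)²/44.70 = 70.2729
df = 4

test statistic = 70.273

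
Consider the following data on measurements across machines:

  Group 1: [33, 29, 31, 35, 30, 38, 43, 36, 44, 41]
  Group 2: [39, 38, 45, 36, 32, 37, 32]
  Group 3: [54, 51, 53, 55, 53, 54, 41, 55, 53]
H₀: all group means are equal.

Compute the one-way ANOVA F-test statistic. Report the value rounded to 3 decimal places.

test statistic = 31.389

Group means [36.00, 37.00, 52.11], grand mean 41.846
SSB = Σnᵢ(x̄ᵢ−x̄)² = 1454.496; SSW = ΣΣ(x−x̄ᵢ)² = 532.889
MSB = 1454.496/2 = 727.2479; MSW = 532.889/23 = 23.1691
F = MSB/MSW = 31.3887
df = (2, 23)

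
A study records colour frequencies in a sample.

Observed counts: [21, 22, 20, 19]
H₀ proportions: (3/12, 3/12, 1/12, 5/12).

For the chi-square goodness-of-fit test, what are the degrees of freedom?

df = k − 1 = 4 − 1 = 3

degrees of freedom = 3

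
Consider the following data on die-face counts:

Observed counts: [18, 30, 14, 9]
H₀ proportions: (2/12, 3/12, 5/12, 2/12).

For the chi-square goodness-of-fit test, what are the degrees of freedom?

df = k − 1 = 4 − 1 = 3

degrees of freedom = 3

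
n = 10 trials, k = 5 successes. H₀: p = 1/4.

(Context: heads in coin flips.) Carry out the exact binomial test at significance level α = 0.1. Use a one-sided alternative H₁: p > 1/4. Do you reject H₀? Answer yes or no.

reject H₀: yes

Exact binomial: n=10, k=5, p₀=1/4=0.2500
P(X≥5) from Σ C(n,i)·p₀^i·(1−p₀)^(n−i)
p-value (one-sided, H₁ greater) = 0.07813
At α=0.1: p < α → reject H₀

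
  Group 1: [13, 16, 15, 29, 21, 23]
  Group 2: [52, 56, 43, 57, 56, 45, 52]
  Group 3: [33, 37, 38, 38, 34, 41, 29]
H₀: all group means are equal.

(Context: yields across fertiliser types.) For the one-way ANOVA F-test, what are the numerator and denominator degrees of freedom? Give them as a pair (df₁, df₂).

degrees of freedom = [2, 17]

k = 3 groups, N = 20 total
df = (k−1, N−k) = (3−1, 20−3) = (2, 17)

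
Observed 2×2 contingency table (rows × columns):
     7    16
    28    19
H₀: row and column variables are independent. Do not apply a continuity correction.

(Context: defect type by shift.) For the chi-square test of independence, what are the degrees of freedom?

df = (r−1)(c−1) = (2−1)·(2−1) = 1

degrees of freedom = 1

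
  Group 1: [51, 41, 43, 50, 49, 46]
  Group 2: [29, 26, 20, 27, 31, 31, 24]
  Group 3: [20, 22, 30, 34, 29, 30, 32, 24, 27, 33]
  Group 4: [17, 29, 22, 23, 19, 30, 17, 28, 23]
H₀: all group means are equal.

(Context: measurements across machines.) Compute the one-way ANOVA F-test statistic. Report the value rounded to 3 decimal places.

test statistic = 35.506

Group means [46.67, 26.86, 28.10, 23.11], grand mean 29.906
SSB = Σnᵢ(x̄ᵢ−x̄)² = 2198.739; SSW = ΣΣ(x−x̄ᵢ)² = 577.979
MSB = 2198.739/3 = 732.9131; MSW = 577.979/28 = 20.6421
F = MSB/MSW = 35.5057
df = (3, 28)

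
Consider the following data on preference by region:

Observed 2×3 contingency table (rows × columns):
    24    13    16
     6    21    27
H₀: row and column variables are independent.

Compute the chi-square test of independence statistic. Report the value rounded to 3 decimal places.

test statistic = 15.488

Row totals [53, 54], col totals [30, 34, 43], n=107
χ² = (24−14.86)²/14.86 + (13−16.84)²/16.84 + (16−21.30)²/21.30 + (6−15.14)²/15.14 + (21−17.16)²/17.16 + (27−21.70)²/21.70 = 15.4883
df = 2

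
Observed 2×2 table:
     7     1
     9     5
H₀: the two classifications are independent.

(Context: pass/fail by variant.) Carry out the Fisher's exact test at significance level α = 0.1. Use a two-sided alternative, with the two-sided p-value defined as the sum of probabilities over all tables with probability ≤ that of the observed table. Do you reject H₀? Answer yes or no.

reject H₀: no

Margins: r₁=8, r₂=14, c₁=16, c₂=6, n=22
p_obs = C(8,7)·C(14,9)/C(22,16); sum pmf over tables with pmf ≤ p_obs
p-value (two-sided) = 0.35116
At α=0.1: p ≥ α → fail to reject H₀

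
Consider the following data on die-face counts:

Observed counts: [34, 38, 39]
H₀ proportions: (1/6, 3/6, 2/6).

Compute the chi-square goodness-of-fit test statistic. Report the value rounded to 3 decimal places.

test statistic = 18.613

n = 111; E_i = n·p_i = [18.50, 55.50, 37.00]
χ² = (34−18.50)²/18.50 + (38−55.50)²/55.50 + (39−37.00)²/37.00 = 18.6126
df = 2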